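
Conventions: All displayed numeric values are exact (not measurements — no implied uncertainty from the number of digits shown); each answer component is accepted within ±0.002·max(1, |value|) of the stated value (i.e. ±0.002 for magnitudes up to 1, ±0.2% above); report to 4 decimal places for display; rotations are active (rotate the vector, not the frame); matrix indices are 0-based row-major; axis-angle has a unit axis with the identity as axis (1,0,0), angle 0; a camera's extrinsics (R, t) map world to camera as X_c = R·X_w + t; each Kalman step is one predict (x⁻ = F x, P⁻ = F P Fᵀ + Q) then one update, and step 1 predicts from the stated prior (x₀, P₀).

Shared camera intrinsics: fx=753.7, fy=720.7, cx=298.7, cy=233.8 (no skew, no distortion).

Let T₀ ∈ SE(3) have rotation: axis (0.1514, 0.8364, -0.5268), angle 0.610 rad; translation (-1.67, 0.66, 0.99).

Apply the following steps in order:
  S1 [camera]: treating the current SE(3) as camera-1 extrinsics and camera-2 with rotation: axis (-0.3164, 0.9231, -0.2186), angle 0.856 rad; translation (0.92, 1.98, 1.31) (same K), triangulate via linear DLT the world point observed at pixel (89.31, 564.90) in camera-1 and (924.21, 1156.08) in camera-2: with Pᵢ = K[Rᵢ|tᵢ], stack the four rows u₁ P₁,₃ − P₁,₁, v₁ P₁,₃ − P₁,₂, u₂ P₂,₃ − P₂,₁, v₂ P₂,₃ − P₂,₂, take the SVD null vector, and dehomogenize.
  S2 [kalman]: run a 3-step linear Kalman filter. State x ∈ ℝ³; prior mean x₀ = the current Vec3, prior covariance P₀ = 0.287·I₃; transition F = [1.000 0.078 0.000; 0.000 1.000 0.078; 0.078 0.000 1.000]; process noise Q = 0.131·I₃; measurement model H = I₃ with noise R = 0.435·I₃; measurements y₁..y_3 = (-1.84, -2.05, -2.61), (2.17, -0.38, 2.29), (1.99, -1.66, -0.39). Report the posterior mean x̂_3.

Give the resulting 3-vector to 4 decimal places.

after S1 (triangulate): (-0.3448, 0.9000, 1.8938)
after S2 (kf_track): (0.9894, -0.8921, 0.3144)

result = (0.9894, -0.8921, 0.3144)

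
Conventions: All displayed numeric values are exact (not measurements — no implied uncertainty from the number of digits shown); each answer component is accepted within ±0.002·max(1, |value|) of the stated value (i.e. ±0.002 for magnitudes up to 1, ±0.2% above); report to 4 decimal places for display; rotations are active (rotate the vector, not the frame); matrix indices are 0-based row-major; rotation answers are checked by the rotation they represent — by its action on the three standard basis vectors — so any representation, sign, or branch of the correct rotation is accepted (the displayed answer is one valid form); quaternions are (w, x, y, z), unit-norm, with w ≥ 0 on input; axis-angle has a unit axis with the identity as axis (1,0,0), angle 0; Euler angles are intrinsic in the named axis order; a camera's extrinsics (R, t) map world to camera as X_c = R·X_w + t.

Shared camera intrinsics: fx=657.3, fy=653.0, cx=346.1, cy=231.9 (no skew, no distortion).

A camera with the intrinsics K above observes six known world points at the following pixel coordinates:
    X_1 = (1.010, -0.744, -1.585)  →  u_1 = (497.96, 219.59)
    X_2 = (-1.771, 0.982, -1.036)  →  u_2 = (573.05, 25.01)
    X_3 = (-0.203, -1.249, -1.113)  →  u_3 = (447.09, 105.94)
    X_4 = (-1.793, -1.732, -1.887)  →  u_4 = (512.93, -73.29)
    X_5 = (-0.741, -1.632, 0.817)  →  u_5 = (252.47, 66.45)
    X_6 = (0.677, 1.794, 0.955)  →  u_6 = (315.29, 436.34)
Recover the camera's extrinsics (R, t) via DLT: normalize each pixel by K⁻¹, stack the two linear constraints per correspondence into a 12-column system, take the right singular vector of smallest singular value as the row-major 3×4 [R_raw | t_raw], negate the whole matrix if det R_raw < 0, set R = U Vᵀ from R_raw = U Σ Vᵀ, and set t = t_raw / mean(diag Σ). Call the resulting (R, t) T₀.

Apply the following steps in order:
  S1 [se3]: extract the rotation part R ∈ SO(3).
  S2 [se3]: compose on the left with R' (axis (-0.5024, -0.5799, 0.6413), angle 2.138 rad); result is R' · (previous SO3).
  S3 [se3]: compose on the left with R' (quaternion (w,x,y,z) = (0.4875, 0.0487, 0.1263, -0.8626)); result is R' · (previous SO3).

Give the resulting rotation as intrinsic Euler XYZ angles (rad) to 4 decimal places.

rotation (euler_xyz) = (-1.8248, -1.2916, 0.3685)

source (pnp_recover): camera pose = R=[0.0377 0.2319 -0.9720; 0.8085 0.5646 0.1661; 0.5873 -0.7921 -0.1662], t=(0.2700, -0.2700, 5.8101)
after S1 (rot_of_se3): [0.0377 0.2319 -0.9720; 0.8085 0.5646 0.1661; 0.5873 -0.7921 -0.1662]
after S2 (compose_so3): [-0.6590 0.6926 0.2932; -0.0660 0.3350 -0.9399; -0.7492 -0.6388 -0.1751]
after S3 (compose_so3): [0.2570 -0.0993 -0.9613; 0.7775 -0.5696 0.2667; -0.5740 -0.8159 -0.0692]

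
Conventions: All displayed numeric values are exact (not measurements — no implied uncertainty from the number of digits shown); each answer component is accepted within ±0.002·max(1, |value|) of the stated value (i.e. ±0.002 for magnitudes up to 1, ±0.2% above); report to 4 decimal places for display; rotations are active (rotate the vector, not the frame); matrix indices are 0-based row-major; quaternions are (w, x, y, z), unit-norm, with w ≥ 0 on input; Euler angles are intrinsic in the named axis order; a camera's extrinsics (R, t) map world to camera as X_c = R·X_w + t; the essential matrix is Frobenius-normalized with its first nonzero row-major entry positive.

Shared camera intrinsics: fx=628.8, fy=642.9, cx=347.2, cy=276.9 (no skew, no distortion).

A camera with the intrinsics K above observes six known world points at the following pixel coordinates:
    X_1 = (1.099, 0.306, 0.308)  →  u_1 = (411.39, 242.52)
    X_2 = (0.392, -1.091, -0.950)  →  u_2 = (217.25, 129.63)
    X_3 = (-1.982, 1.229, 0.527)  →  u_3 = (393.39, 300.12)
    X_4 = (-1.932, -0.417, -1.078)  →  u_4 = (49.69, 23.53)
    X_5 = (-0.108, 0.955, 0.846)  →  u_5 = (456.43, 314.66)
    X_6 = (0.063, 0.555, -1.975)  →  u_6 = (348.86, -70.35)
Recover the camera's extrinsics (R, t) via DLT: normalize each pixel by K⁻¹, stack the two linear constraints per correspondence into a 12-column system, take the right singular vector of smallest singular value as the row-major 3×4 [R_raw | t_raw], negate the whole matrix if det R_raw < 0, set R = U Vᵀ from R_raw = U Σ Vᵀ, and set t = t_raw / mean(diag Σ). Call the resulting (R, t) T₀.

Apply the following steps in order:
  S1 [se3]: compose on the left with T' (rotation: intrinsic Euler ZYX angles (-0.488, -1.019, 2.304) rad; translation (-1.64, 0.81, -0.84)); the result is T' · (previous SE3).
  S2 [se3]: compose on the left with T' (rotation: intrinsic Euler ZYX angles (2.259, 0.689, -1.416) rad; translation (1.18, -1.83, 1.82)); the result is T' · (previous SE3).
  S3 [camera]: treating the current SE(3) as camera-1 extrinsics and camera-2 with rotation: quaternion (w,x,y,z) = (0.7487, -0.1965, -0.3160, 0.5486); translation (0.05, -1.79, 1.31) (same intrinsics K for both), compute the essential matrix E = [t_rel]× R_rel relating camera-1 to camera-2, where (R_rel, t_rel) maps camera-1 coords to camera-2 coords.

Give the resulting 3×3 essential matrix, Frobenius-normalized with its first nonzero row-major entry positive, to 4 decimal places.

source (pnp_recover): camera pose = R=[0.4095 0.8977 0.1629; -0.0995 -0.1336 0.9860; 0.9069 -0.4200 0.0346], t=(-0.1900, -0.4600, 4.8503)
after S1 (compose_se3): R=[0.4170 0.4671 -0.7797; -0.9089 0.2065 -0.3623; -0.0082 0.8597 0.5107], t=(-0.5746, -3.4872, -2.8826)
after S2 (compose_se3): R=[-0.4520 -0.8808 -0.1407; 0.7831 -0.3164 -0.5354; 0.4271 -0.3522 0.8328], t=(2.8651, 1.4516, 4.5018)
after S3 (essential): [0.5152 -0.3918 0.1167; 0.2796 0.4383 -0.3882; -0.3571 -0.0361 0.1326]

matrix = [0.5152 -0.3918 0.1167; 0.2796 0.4383 -0.3882; -0.3571 -0.0361 0.1326]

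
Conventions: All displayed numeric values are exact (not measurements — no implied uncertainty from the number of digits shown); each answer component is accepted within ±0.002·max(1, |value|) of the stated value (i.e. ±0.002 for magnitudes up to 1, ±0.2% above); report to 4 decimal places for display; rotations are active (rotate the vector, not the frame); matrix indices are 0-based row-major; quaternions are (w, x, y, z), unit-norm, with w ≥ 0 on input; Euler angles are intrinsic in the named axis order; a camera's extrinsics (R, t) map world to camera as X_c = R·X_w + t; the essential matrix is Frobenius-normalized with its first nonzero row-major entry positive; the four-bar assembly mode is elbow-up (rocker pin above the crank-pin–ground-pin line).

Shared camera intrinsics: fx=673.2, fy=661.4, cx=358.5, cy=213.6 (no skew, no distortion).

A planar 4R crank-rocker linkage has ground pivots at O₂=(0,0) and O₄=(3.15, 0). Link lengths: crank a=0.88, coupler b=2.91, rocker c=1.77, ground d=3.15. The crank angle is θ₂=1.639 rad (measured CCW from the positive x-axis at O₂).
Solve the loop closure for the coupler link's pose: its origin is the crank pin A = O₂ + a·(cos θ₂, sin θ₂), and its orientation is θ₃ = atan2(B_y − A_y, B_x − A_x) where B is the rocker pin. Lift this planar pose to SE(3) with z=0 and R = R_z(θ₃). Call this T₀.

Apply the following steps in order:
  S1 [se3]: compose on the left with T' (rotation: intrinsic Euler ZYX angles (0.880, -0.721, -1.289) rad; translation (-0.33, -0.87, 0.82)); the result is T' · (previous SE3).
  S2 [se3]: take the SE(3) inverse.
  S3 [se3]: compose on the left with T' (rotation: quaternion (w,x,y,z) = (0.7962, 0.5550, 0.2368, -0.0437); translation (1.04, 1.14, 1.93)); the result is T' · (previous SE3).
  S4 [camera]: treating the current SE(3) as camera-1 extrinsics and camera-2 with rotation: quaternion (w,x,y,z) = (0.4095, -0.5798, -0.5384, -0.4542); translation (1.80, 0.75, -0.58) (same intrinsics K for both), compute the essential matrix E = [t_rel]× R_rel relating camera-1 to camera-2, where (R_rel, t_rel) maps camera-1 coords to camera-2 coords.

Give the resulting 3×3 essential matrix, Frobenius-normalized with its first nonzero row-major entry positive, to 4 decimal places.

source (fourbar_fk): coupler pose = R=[0.9574 -0.2888 0.0000; 0.2888 0.9574 0.0000; 0.0000 0.0000 1.0000], t=(-0.0600, 0.8780, 0.0000)
after S1 (compose_se3): R=[0.5130 0.0434 -0.8573; 0.7466 0.4703 0.4705; 0.4236 -0.8814 0.2089], t=(-0.1922, -0.3201, 0.1469)
after S2 (invert_se3): R=[0.5130 0.7466 0.4236; 0.0434 0.4703 -0.8814; -0.8573 0.4705 0.2089], t=(0.2753, 0.2884, -0.0448)
after S3 (compose_se3): R=[0.1862 0.9710 0.1501; 0.8911 -0.1026 -0.4421; -0.4139 0.2160 -0.8843], t=(1.3645, 1.3434, 2.0496)
after S4 (essential): [0.1337 0.5133 -0.4615; -0.3709 -0.0248 -0.0366; -0.5811 0.0654 -0.1556]

matrix = [0.1337 0.5133 -0.4615; -0.3709 -0.0248 -0.0366; -0.5811 0.0654 -0.1556]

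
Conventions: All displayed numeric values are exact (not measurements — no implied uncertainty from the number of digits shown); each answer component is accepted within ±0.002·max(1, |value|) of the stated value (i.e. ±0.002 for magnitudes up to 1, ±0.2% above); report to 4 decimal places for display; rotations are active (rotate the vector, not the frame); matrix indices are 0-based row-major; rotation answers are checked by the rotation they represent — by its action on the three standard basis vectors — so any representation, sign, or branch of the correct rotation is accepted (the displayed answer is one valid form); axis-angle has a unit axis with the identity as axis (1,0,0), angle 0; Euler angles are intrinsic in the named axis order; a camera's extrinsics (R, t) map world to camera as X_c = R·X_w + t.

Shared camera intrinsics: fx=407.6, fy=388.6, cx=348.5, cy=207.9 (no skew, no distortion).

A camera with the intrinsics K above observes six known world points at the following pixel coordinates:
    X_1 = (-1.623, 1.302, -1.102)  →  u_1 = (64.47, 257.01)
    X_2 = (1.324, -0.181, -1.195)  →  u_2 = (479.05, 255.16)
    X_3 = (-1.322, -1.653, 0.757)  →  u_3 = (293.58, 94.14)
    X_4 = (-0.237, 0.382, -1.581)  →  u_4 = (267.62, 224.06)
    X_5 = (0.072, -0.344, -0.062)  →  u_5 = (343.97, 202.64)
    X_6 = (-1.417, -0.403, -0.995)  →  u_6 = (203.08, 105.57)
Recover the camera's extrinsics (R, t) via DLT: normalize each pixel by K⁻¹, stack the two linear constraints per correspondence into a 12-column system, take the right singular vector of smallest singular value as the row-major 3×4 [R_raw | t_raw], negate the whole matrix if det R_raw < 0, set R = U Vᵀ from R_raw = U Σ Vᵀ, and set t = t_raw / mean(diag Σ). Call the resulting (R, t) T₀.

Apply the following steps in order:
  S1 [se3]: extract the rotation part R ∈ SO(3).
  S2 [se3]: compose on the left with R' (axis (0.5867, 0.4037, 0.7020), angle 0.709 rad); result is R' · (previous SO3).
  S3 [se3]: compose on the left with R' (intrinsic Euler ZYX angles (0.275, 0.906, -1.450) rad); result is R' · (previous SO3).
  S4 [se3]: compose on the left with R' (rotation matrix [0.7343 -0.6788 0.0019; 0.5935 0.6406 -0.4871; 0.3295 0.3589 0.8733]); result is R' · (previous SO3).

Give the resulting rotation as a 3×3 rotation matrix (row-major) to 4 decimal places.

source (pnp_recover): camera pose = R=[0.8951 -0.4430 -0.0509; 0.4433 0.8720 0.2077; -0.0477 -0.2085 0.9769], t=(-0.2700, 0.2200, 4.4899)
after S1 (rot_of_se3): [0.8951 -0.4430 -0.0509; 0.4433 0.8720 0.2077; -0.0477 -0.2085 0.9769]
after S2 (compose_so3): [0.5590 -0.7972 0.2278; 0.8291 0.5337 -0.1668; 0.0114 0.2821 0.9593]
after S3 (compose_so3): [-0.3206 -0.9424 0.0951; 0.0250 0.0919 0.9955; -0.9469 0.3216 -0.0059]
after S4 (compose_so3): [-0.2543 -0.7538 -0.6059; 0.2870 -0.6571 0.6970; -0.9236 0.0033 0.3834]

rotation (matrix) = ((-0.2543, -0.7538, -0.6059), (0.2870, -0.6571, 0.6970), (-0.9236, 0.0033, 0.3834))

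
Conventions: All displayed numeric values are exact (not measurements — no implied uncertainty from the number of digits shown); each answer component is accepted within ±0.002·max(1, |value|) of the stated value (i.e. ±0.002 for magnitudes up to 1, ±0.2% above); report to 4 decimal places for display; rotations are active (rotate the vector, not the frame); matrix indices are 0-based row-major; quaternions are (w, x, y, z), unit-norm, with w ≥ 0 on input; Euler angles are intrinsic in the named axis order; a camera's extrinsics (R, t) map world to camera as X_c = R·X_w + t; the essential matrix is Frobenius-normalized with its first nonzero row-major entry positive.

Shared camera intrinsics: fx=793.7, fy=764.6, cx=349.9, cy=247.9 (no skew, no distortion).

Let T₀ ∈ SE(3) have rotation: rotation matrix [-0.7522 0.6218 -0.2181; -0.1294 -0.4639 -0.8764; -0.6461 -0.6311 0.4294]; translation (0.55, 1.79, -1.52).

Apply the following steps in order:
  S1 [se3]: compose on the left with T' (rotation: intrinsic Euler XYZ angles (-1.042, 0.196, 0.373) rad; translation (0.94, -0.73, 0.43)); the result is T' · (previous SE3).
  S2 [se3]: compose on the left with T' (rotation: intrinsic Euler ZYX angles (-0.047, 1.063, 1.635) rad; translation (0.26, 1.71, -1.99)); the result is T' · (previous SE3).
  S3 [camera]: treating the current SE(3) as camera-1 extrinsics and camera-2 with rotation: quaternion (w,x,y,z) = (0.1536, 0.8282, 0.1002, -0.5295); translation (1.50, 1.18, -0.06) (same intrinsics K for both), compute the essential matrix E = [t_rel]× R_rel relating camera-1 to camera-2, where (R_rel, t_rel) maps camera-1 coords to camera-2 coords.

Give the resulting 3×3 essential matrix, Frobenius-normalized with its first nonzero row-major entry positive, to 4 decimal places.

after S1 (compose_se3): R=[-0.7667 0.6109 0.1977; -0.6364 -0.7638 -0.1077; 0.0852 -0.2084 0.9743], t=(0.5066, -1.0516, -1.9207)
after S2 (compose_se3): R=[-0.9335 -0.3449 -0.0977; -0.0003 0.2735 -0.9619; 0.3585 -0.8979 -0.2554], t=(-0.2092, 3.7185, -2.8830)
after S3 (essential): [0.5833 0.2603 0.1523; 0.3759 -0.2267 -0.1206; 0.1355 -0.5131 -0.2827]

matrix = [0.5833 0.2603 0.1523; 0.3759 -0.2267 -0.1206; 0.1355 -0.5131 -0.2827]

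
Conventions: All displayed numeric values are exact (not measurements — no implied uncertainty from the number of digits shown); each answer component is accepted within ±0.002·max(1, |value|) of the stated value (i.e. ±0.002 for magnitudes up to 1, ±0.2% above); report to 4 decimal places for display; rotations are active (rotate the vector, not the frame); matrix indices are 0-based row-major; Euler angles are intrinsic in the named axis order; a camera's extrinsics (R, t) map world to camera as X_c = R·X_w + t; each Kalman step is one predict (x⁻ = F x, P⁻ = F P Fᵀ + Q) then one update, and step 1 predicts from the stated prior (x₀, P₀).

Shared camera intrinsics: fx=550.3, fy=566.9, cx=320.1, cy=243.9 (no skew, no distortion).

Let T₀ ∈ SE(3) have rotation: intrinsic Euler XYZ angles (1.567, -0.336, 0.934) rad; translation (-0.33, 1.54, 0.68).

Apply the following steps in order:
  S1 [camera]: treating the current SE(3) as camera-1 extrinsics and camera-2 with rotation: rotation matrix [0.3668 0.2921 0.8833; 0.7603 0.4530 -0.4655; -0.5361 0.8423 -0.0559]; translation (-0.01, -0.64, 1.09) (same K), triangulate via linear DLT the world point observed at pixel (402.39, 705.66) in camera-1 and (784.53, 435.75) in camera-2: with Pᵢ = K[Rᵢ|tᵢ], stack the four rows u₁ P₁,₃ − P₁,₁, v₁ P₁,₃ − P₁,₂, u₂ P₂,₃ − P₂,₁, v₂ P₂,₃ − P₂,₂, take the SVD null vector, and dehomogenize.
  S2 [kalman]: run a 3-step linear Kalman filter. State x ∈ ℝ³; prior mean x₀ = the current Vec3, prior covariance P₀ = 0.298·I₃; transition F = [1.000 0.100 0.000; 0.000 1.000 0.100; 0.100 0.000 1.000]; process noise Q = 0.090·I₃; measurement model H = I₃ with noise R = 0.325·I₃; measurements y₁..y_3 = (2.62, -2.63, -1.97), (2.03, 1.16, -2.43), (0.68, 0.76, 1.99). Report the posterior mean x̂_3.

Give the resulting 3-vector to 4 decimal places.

result = (1.4475, 0.0867, 0.0907)

after S1 (triangulate): (1.0910, 0.0368, 0.0554)
after S2 (kf_track): (1.4475, 0.0867, 0.0907)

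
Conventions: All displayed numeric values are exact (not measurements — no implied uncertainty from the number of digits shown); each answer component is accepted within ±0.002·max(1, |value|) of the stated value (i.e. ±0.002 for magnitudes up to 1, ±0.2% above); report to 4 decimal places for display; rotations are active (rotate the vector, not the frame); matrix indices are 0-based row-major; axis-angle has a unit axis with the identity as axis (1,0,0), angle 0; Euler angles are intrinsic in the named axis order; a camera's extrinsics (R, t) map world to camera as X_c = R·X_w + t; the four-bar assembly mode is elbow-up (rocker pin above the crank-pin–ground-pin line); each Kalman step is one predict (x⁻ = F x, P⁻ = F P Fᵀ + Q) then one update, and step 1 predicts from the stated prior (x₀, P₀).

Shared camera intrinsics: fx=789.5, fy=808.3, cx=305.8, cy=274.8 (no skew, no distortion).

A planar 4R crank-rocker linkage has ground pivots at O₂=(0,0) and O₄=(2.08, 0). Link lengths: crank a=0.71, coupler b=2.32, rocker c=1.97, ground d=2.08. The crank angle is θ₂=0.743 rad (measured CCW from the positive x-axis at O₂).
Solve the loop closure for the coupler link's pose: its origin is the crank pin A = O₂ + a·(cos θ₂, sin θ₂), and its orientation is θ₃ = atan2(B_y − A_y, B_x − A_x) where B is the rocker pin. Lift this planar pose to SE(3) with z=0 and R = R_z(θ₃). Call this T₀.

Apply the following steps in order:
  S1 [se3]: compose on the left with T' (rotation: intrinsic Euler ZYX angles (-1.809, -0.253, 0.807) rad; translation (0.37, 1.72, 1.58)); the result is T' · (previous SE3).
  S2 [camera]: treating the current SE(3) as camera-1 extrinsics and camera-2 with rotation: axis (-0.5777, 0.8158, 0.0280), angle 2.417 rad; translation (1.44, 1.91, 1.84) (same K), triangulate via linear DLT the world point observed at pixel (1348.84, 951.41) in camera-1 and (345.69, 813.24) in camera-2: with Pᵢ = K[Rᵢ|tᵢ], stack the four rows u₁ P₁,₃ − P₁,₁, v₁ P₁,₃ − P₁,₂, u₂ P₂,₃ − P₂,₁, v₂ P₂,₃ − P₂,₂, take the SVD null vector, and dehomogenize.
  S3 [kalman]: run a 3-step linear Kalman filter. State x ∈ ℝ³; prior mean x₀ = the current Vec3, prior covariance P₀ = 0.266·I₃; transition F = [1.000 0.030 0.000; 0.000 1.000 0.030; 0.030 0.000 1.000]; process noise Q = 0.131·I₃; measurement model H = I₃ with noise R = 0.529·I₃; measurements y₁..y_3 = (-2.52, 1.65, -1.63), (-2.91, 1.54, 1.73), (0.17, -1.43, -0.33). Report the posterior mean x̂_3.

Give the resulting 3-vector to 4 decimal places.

source (fourbar_fk): coupler pose = R=[0.7716 -0.6362 0.0000; 0.6362 0.7716 0.0000; 0.0000 0.0000 1.0000], t=(0.5229, 0.4803, 0.0000)
after S1 (compose_se3): R=[0.2785 0.6968 -0.6610; -0.7180 0.6081 0.3387; 0.6379 0.3803 0.6696], t=(0.5939, 1.2341, 2.0467)
after S2 (triangulate): (0.0234, 0.7777, -1.2759)
after S3 (kf_track): (-0.9933, 0.2132, -0.2799)

result = (-0.9933, 0.2132, -0.2799)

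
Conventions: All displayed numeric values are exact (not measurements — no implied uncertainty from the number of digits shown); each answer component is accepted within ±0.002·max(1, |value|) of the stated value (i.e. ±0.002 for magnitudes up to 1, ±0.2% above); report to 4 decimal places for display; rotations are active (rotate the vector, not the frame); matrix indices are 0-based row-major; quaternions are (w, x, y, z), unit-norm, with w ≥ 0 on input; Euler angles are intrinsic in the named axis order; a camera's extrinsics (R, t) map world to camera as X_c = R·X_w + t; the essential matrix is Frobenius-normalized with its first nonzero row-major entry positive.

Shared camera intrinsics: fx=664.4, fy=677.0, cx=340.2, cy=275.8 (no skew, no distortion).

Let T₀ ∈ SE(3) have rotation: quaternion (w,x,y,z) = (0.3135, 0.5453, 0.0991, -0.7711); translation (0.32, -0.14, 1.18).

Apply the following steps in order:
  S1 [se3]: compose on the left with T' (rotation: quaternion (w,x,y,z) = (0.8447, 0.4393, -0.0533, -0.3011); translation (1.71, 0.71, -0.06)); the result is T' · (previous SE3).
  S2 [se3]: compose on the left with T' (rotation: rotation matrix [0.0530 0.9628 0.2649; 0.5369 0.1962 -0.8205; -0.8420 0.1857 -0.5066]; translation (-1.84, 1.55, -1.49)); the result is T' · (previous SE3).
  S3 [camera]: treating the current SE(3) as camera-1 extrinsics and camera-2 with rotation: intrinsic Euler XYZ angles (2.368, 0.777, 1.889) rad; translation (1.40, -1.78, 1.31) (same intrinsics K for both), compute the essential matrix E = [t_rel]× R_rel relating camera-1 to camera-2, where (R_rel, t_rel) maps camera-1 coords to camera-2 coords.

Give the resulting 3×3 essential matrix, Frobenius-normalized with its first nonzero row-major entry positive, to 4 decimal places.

matrix = [0.3547 0.0878 -0.2487; 0.4046 0.3646 -0.1957; -0.1802 0.5721 0.3315]

after S1 (compose_se3): R=[-0.0229 0.0519 -0.9984; 0.5948 -0.8020 -0.0553; -0.8036 -0.5951 -0.0125], t=(1.4871, -0.3662, 0.4936)
after S2 (compose_se3): R=[0.3586 -0.9271 -0.1095; 0.7637 0.3588 -0.5367; 0.5368 0.1088 0.8367], t=(-1.9830, 1.8716, -3.0601)
after S3 (essential): [0.3547 0.0878 -0.2487; 0.4046 0.3646 -0.1957; -0.1802 0.5721 0.3315]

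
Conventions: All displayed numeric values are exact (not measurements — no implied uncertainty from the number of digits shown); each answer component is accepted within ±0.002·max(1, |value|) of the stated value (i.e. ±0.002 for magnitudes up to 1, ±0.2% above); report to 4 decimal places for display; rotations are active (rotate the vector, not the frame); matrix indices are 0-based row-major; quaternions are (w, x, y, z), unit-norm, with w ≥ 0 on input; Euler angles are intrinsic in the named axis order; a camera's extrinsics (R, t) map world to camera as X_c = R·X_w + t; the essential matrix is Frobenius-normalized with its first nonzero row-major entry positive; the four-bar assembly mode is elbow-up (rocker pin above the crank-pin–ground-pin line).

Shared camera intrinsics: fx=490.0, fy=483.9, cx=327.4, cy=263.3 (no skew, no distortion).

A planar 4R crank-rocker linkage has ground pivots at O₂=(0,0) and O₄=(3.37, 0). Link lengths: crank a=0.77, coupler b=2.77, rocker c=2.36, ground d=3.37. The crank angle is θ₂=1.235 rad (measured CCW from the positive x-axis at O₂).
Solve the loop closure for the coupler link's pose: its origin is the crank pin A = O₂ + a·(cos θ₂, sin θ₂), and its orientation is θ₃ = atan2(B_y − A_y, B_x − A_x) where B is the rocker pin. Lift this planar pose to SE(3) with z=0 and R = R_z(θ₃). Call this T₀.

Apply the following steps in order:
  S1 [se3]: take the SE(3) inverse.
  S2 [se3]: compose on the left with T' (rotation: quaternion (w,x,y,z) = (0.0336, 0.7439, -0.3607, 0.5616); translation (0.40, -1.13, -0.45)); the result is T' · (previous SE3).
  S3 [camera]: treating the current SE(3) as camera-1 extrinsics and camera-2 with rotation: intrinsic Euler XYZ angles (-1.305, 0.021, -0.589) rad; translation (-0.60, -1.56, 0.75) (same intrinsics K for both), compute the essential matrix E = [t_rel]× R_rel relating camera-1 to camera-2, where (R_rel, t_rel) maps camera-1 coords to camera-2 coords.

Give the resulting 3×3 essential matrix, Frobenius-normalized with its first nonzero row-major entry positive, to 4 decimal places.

matrix = [0.6445 0.2728 0.0798; -0.0708 0.0673 -0.1841; -0.0393 0.3137 -0.6004]

source (fourbar_fk): coupler pose = R=[0.8411 -0.5408 0.0000; 0.5408 0.8411 0.0000; 0.0000 0.0000 1.0000], t=(0.2537, 0.7270, 0.0000)
after S1 (invert_se3): R=[0.8411 0.5408 0.0000; -0.5408 0.8411 0.0000; 0.0000 0.0000 1.0000], t=(-0.6066, -0.4743, 0.0000)
after S2 (compose_se3): R=[0.4023 -0.4242 0.8113; -0.0207 -0.8902 -0.4551; 0.9153 0.1663 -0.3670], t=(0.6063, -0.4776, -0.8031)
after S3 (essential): [0.6445 0.2728 0.0798; -0.0708 0.0673 -0.1841; -0.0393 0.3137 -0.6004]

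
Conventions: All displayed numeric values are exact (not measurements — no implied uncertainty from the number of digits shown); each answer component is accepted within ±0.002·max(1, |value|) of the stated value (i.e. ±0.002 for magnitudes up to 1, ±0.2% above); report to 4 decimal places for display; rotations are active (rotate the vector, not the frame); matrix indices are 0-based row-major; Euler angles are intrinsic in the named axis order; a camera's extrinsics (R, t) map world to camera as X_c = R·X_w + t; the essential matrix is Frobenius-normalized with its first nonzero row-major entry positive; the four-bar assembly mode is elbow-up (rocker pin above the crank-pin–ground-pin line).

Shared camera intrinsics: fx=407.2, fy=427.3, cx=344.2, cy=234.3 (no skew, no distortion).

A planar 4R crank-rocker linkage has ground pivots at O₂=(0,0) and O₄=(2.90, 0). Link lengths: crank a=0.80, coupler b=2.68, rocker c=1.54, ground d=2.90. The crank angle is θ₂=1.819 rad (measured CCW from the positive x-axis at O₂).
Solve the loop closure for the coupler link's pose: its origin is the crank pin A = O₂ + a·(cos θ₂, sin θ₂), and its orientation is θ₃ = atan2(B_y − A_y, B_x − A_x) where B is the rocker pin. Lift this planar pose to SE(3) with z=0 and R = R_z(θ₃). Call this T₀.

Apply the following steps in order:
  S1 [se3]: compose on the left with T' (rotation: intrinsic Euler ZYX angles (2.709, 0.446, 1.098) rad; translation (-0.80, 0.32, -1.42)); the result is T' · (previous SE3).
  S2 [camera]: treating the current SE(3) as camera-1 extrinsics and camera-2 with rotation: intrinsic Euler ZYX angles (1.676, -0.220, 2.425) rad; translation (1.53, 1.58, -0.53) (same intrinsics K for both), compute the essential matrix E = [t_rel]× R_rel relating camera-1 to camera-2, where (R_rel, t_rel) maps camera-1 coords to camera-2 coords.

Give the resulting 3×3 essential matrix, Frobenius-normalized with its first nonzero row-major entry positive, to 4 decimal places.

source (fourbar_fk): coupler pose = R=[0.9673 -0.2536 0.0000; 0.2536 0.9673 0.0000; 0.0000 0.0000 1.0000], t=(-0.1965, 0.7755, 0.0000)
after S1 (compose_se3): R=[-0.9291 -0.3142 0.1949; 0.3018 -0.3401 0.8906; -0.2136 0.8863 0.4108], t=(-1.0575, 0.0499, -0.7123)
after S2 (essential): [0.3104 -0.0093 0.0095; -0.3535 -0.4397 0.3950; 0.5279 -0.2872 0.2607]

matrix = [0.3104 -0.0093 0.0095; -0.3535 -0.4397 0.3950; 0.5279 -0.2872 0.2607]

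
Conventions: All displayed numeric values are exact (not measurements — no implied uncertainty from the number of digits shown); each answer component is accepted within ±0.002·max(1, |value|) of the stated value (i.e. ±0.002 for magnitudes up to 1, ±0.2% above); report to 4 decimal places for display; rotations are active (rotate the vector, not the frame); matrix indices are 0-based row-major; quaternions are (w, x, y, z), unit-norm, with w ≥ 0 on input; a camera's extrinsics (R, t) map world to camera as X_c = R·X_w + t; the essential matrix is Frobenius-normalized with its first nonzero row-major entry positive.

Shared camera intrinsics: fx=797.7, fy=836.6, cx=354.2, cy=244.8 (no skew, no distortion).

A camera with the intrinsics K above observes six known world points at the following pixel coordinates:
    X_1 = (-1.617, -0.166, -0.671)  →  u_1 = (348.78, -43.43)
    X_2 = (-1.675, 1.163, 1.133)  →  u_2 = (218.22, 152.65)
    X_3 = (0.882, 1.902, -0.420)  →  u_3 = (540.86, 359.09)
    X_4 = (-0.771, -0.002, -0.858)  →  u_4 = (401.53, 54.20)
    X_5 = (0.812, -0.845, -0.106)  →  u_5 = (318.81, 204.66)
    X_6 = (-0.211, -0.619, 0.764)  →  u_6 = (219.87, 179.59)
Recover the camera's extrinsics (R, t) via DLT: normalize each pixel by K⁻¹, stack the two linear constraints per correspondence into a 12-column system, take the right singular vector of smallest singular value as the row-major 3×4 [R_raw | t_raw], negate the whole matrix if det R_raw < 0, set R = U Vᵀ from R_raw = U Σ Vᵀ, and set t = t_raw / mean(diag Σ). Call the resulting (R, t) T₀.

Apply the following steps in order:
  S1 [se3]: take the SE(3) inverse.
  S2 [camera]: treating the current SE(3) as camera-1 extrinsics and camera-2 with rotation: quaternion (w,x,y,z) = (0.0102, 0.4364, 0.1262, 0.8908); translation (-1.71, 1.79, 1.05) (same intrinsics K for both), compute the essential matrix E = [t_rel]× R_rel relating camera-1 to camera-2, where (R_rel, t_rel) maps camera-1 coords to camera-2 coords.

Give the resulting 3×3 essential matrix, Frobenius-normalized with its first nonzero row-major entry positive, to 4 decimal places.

source (pnp_recover): camera pose = R=[0.2148 0.5552 -0.8035; 0.6998 0.4864 0.5232; 0.6813 -0.6746 -0.2840], t=(-0.1400, -0.4800, 6.7302)
after S1 (invert_se3): R=[0.2148 0.6998 0.6813; 0.5552 0.4864 -0.6746; -0.8035 0.5232 -0.2840], t=(-4.2194, 4.8517, 2.0504)
after S2 (essential): [0.5133 0.3174 0.0751; -0.0405 -0.4506 0.3966; -0.3533 0.1099 -0.3623]

matrix = [0.5133 0.3174 0.0751; -0.0405 -0.4506 0.3966; -0.3533 0.1099 -0.3623]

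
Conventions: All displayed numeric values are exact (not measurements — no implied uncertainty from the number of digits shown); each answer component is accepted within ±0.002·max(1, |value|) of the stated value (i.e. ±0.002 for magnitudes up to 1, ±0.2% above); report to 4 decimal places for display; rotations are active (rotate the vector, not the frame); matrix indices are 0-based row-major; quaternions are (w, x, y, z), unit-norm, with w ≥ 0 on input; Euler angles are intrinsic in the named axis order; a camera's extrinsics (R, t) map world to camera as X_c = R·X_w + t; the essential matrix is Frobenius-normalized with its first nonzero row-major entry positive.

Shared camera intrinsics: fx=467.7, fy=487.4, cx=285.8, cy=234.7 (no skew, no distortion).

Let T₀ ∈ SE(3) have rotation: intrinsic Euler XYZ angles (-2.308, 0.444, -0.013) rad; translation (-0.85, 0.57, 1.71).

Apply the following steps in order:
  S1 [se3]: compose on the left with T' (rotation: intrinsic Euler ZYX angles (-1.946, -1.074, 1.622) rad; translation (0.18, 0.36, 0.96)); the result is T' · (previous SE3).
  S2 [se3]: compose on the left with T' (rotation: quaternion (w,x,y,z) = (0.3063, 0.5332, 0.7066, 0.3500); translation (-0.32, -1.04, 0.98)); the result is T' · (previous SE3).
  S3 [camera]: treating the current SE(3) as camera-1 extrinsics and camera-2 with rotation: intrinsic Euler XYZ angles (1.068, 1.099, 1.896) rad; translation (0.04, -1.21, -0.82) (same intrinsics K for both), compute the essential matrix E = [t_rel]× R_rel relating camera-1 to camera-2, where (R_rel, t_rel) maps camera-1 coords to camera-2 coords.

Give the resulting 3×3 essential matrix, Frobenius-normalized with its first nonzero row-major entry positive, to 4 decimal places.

after S1 (compose_se3): R=[-0.5246 0.5091 0.6823; -0.5621 -0.8091 0.1714; 0.6393 -0.2936 0.7107], t=(-1.1324, 1.7675, 0.4424)
after S2 (compose_se3): R=[0.3402 -0.7970 0.4991; -0.5052 0.2928 0.8118; -0.7931 -0.5283 -0.3031], t=(1.2655, -1.7326, 2.2483)
after S3 (essential): [0.2683 -0.2290 -0.6126; -0.0325 -0.0398 -0.0198; -0.5309 -0.4604 -0.0589]

matrix = [0.2683 -0.2290 -0.6126; -0.0325 -0.0398 -0.0198; -0.5309 -0.4604 -0.0589]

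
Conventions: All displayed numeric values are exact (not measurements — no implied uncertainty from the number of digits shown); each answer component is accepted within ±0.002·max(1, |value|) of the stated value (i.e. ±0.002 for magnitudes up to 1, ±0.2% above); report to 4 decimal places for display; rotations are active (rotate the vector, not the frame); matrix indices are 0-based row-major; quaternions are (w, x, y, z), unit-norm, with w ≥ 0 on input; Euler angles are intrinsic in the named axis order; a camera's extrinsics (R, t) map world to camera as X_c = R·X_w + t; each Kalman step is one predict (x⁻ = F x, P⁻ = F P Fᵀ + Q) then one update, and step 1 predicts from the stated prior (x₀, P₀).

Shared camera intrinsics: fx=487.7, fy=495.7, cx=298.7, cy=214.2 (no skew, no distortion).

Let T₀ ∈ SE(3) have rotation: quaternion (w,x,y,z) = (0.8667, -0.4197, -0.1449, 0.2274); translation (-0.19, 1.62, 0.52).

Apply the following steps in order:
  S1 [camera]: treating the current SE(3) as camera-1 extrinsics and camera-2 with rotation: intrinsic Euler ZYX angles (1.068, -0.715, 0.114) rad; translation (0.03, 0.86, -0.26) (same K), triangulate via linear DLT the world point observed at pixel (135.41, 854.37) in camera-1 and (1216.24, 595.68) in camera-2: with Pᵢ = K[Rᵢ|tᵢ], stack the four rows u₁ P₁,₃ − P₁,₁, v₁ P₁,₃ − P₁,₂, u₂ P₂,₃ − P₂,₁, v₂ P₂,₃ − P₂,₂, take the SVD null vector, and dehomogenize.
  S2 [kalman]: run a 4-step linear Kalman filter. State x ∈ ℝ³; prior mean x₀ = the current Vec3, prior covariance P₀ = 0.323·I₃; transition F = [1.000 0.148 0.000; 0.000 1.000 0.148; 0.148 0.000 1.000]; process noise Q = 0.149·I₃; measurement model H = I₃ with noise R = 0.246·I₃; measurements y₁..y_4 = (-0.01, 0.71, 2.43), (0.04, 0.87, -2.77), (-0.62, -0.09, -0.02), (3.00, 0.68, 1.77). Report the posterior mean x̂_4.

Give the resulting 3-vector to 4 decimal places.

result = (1.5348, 0.5539, 0.8341)

after S1 (triangulate): (-0.1055, -0.5199, 0.7174)
after S2 (kf_track): (1.5348, 0.5539, 0.8341)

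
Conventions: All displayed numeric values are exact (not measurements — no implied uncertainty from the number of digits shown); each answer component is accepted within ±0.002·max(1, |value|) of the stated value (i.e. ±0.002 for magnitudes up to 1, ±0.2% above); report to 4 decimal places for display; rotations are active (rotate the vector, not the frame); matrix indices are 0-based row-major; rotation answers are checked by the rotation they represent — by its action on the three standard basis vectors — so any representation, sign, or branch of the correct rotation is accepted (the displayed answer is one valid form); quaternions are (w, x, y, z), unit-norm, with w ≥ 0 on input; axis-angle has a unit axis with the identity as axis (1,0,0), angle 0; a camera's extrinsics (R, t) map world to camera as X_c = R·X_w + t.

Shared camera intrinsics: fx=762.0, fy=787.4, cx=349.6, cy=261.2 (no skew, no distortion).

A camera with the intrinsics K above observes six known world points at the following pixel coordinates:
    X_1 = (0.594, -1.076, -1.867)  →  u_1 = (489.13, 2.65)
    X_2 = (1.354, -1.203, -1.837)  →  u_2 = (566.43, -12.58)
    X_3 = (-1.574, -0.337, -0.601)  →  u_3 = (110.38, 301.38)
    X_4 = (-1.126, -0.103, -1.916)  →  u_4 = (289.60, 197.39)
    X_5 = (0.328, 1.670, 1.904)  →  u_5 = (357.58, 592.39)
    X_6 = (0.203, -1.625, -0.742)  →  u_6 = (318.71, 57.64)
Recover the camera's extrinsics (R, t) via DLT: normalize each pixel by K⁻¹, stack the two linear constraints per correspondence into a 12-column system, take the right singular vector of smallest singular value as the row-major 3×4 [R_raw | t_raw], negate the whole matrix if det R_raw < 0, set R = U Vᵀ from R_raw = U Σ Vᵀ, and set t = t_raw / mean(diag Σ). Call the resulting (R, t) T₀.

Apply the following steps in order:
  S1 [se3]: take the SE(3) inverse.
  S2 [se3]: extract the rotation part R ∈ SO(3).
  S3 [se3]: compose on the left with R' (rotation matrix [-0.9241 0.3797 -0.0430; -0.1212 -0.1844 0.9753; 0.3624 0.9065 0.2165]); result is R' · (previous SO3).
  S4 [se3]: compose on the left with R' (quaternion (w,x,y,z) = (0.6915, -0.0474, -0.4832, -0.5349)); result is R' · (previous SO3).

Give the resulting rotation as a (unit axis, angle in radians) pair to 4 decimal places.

rotation (axis_angle) = ((0.0723, 0.7639, 0.6413), 2.4648)

source (pnp_recover): camera pose = R=[0.8272 0.3828 -0.4114; -0.1907 0.8799 0.4351; 0.5286 -0.2814 0.8009], t=(-0.0600, 0.4600, 5.1800)
after S1 (invert_se3): R=[0.8272 -0.1907 0.5286; 0.3828 0.8799 -0.2814; -0.4114 0.4351 0.8009], t=(-2.6007, 1.0761, -4.3733)
after S2 (rot_of_se3): [0.8272 -0.1907 0.5286; 0.3828 0.8799 -0.2814; -0.4114 0.4351 0.8009]
after S3 (compose_so3): [-0.6014 0.4917 -0.6298; -0.5721 0.2852 0.7690; 0.5577 0.8228 0.1098]
after S4 (compose_so3): [-0.7703 -0.3033 0.5609; 0.5000 0.2588 0.8265; -0.3958 0.9171 -0.0477]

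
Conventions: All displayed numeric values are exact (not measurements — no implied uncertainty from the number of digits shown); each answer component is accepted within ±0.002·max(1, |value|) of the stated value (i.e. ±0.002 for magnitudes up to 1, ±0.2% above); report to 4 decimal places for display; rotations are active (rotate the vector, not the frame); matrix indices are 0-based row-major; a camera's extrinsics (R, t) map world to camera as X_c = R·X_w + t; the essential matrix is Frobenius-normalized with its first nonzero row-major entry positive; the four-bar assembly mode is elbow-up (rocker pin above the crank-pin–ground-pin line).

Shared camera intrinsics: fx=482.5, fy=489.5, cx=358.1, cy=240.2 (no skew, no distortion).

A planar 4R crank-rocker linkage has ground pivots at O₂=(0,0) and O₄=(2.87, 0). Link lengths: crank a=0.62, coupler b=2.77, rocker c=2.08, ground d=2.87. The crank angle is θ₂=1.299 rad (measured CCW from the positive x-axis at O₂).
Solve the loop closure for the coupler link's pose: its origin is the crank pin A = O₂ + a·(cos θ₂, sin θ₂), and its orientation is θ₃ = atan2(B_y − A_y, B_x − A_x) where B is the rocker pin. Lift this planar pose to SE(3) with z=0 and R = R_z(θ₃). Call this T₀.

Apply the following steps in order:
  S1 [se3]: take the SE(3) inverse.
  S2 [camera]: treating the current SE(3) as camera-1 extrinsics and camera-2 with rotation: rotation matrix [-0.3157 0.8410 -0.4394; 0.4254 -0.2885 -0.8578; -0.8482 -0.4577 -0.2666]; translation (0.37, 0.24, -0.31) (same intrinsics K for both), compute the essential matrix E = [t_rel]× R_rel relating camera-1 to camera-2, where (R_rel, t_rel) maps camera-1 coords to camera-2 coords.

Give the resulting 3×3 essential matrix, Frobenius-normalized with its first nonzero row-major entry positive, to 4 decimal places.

matrix = [0.0124 -0.2129 -0.4222; 0.4255 -0.4388 0.3443; 0.0954 -0.3247 -0.4119]

source (fourbar_fk): coupler pose = R=[0.8512 -0.5248 0.0000; 0.5248 0.8512 0.0000; 0.0000 0.0000 1.0000], t=(0.1664, 0.5972, 0.0000)
after S1 (invert_se3): R=[0.8512 0.5248 0.0000; -0.5248 0.8512 0.0000; 0.0000 0.0000 1.0000], t=(-0.4551, -0.4210, 0.0000)
after S2 (essential): [0.0124 -0.2129 -0.4222; 0.4255 -0.4388 0.3443; 0.0954 -0.3247 -0.4119]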